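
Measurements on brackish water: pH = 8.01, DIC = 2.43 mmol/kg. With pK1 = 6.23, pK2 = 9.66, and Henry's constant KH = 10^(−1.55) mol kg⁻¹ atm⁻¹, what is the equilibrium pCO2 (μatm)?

pCO2 = 1380 μatm

α₀ = 1 / (1 + K1/[H⁺] + K1K2/[H⁺]²) = 1 / (1 + 10^+1.78 + 10^+0.13)
   = 1 / (1 + 60.256 + 1.3490) = 1/62.605 = 0.01597
[CO2*] = α₀ × DIC = 0.01597 × 2.43 = 0.03881 mmol/kg
pCO2 = [CO2*]/KH = 3.881×10^-5 / 2.818×10^-2 = 1380 μatm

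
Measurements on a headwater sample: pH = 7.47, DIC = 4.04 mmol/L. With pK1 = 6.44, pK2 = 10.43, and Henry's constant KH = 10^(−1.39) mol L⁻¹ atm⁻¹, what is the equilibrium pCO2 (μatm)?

pCO2 = 8460 μatm

α₀ = 1 / (1 + K1/[H⁺] + K1K2/[H⁺]²) = 1 / (1 + 10^+1.03 + 10^-1.93)
   = 1 / (1 + 10.715 + 0.011749) = 1/11.727 = 0.08527
[CO2*] = α₀ × DIC = 0.08527 × 4.04 = 0.3445 mmol/L
pCO2 = [CO2*]/KH = 3.445×10^-4 / 4.074×10^-2 = 8460 μatm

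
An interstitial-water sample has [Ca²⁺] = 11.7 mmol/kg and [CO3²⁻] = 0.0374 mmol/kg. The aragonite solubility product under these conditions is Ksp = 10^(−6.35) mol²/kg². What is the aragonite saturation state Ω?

Ω = 0.980

Ksp = 10^(−6.35) = 4.467×10^-7
Ω = [Ca²⁺][CO3²⁻]/Ksp = (11.7×10^-3)(0.0374×10^-3) / 4.467×10^-7 = 0.980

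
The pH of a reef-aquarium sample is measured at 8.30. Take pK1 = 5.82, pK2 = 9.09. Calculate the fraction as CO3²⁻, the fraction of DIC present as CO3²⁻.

α₂ = 1 / (1 + [H⁺]/K2 + [H⁺]²/(K1K2)) = 1 / (1 + 10^+0.79 + 10^-1.69)
   = 1 / (1 + 6.1660 + 0.020417) = 1/7.1864 = 0.1392

α₂ = 0.139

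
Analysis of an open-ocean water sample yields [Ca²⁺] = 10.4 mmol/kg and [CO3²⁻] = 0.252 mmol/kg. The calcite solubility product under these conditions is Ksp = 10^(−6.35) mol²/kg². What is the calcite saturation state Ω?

Ksp = 10^(−6.35) = 4.467×10^-7
Ω = [Ca²⁺][CO3²⁻]/Ksp = (10.4×10^-3)(0.252×10^-3) / 4.467×10^-7 = 5.87

Ω = 5.87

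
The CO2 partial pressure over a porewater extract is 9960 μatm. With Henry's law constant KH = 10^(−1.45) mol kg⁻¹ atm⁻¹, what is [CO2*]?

[CO2*] = 353 μmol/kg

KH = 10^(−1.45) = 3.548×10^-2 mol kg⁻¹ atm⁻¹
[CO2*] = KH · pCO2 = 3.548×10^-2 × 9960×10^-6 atm = 3.53×10^-4 mol/kg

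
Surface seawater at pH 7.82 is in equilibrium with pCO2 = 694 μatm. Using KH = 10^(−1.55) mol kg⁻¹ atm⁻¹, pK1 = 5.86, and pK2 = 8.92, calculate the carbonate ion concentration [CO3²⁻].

[CO3²⁻] = 0.142 mmol/kg

[CO2*] = KH · pCO2 = 10^(−1.55) × 694×10^-6 = 1.956×10^-5 mol/kg
α₀ = 1/(1 + K1/[H⁺] + K1K2/[H⁺]²) = 1/(1 + 10^+1.96 + 10^+0.86) = 0.01006
DIC = [CO2*]/α₀ = 1.956×10^-5 / 0.01006 = 1.945 mmol/kg
[CO3²⁻] = α₂·DIC; α₂ = 0.07285, so [CO3²⁻] = 0.07285 × 1.945 = 0.142 mmol/kg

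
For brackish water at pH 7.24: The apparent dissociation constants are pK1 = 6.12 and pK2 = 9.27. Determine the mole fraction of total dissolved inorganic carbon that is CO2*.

α₀ = 1 / (1 + K1/[H⁺] + K1K2/[H⁺]²) = 1 / (1 + 10^+1.12 + 10^-0.91)
   = 1 / (1 + 13.183 + 0.12303) = 1/14.306 = 0.06990

α₀ = 0.0699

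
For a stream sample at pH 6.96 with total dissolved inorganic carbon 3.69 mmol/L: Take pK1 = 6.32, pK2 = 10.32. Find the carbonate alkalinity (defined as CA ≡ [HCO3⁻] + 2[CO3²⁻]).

CA = [HCO3⁻] + 2[CO3²⁻] = (α₁ + 2α₂)·DIC
At pH 6.96: [H⁺]/K1 = 10^-0.64 = 0.22909, K2/[H⁺] = 10^-3.36 = 0.00043652
α₁ = 1/(1 + 0.22909 + 0.00043652) = 1/1.2295 = 0.8133; α₂ = α₁·K2/[H⁺] = 0.0003550
α₁ + 2α₂ = 0.8140
CA = 0.8140 × 3.69 = 3.00 mmol/L

CA = 3.00 mmol/L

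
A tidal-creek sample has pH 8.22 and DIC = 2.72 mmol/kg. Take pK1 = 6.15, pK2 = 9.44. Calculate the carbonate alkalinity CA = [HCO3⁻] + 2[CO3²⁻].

CA = [HCO3⁻] + 2[CO3²⁻] = (α₁ + 2α₂)·DIC
At pH 8.22: [H⁺]/K1 = 10^-2.07 = 0.0085114, K2/[H⁺] = 10^-1.22 = 0.060256
α₁ = 1/(1 + 0.0085114 + 0.060256) = 1/1.0688 = 0.9357; α₂ = α₁·K2/[H⁺] = 0.05638
α₁ + 2α₂ = 1.0484
CA = 1.0484 × 2.72 = 2.85 mmol/kg

CA = 2.85 mmol/kg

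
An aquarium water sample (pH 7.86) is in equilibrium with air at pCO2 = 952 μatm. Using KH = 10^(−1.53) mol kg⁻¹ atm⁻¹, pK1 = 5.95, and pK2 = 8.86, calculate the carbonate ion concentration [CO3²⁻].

[CO3²⁻] = 0.228 mmol/kg

[CO2*] = KH · pCO2 = 10^(−1.53) × 952×10^-6 = 2.810×10^-5 mol/kg
α₀ = 1/(1 + K1/[H⁺] + K1K2/[H⁺]²) = 1/(1 + 10^+1.91 + 10^+0.91) = 0.01106
DIC = [CO2*]/α₀ = 2.810×10^-5 / 0.01106 = 2.540 mmol/kg
[CO3²⁻] = α₂·DIC; α₂ = 0.08990, so [CO3²⁻] = 0.08990 × 2.540 = 0.228 mmol/kg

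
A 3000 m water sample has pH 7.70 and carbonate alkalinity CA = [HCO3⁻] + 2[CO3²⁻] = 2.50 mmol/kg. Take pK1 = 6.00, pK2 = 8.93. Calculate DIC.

DIC = 2.41 mmol/kg

CA = [HCO3⁻] + 2[CO3²⁻] = (α₁ + 2α₂)·DIC
At pH 7.70: [H⁺]/K1 = 10^-1.70 = 0.019953, K2/[H⁺] = 10^-1.23 = 0.058884
α₁ = 1/(1 + 0.019953 + 0.058884) = 1/1.0788 = 0.9269; α₂ = α₁·K2/[H⁺] = 0.05458
α₁ + 2α₂ = 1.0361
DIC = CA / (α₁ + 2α₂) = 2.50 / 1.0361 = 2.41 mmol/kg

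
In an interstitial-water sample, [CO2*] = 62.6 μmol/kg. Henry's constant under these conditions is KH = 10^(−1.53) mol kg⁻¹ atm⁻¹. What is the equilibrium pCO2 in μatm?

pCO2 = 2120 μatm

KH = 10^(−1.53) = 2.951×10^-2 mol kg⁻¹ atm⁻¹
pCO2 = [CO2*]/KH = 62.6×10^-6 / 2.951×10^-2 = 2.12×10^-3 atm = 2120 μatm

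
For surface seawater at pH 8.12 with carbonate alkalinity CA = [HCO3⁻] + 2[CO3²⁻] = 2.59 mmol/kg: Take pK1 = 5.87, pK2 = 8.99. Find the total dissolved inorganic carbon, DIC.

CA = [HCO3⁻] + 2[CO3²⁻] = (α₁ + 2α₂)·DIC
At pH 8.12: [H⁺]/K1 = 10^-2.25 = 0.0056234, K2/[H⁺] = 10^-0.87 = 0.13490
α₁ = 1/(1 + 0.0056234 + 0.13490) = 1/1.1405 = 0.8768; α₂ = α₁·K2/[H⁺] = 0.1183
α₁ + 2α₂ = 1.1133
DIC = CA / (α₁ + 2α₂) = 2.59 / 1.1133 = 2.33 mmol/kg

DIC = 2.33 mmol/kg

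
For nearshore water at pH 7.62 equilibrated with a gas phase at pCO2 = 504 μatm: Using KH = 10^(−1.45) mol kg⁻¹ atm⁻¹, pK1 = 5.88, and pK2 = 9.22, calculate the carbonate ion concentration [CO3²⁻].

[CO2*] = KH · pCO2 = 10^(−1.45) × 504×10^-6 = 1.788×10^-5 mol/kg
α₀ = 1/(1 + K1/[H⁺] + K1K2/[H⁺]²) = 1/(1 + 10^+1.74 + 10^+0.14) = 0.01744
DIC = [CO2*]/α₀ = 1.788×10^-5 / 0.01744 = 1.025 mmol/kg
[CO3²⁻] = α₂·DIC; α₂ = 0.02408, so [CO3²⁻] = 0.02408 × 1.025 = 0.0247 mmol/kg

[CO3²⁻] = 0.0247 mmol/kg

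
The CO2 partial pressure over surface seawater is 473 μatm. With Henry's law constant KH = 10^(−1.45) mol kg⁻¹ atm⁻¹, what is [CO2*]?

[CO2*] = 16.8 μmol/kg

KH = 10^(−1.45) = 3.548×10^-2 mol kg⁻¹ atm⁻¹
[CO2*] = KH · pCO2 = 3.548×10^-2 × 473×10^-6 atm = 1.68×10^-5 mol/kg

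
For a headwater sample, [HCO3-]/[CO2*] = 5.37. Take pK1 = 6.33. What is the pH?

pH = 7.06

From K1 = [H⁺][HCO3-]/[CO2*]:  pH = pK1 + log₁₀([HCO3-]/[CO2*])
log₁₀(5.37) = +0.730
pH = 6.33 + (+0.730) = 7.06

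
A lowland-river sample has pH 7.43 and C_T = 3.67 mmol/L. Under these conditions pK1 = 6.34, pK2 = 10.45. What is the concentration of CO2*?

[CO2*] = 0.276 mmol/L

α₀ = 1 / (1 + K1/[H⁺] + K1K2/[H⁺]²) = 1 / (1 + 10^+1.09 + 10^-1.93)
   = 1 / (1 + 12.303 + 0.011749) = 1/13.314 = 0.07511
[CO2*] = α₀ × DIC = 0.07511 × 3.67 = 0.276 mmol/L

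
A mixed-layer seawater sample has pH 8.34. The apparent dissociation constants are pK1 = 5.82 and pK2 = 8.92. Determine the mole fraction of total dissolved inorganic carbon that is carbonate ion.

α₂ = 0.208

α₂ = 1 / (1 + [H⁺]/K2 + [H⁺]²/(K1K2)) = 1 / (1 + 10^+0.58 + 10^-1.94)
   = 1 / (1 + 3.8019 + 0.011482) = 1/4.8134 = 0.2078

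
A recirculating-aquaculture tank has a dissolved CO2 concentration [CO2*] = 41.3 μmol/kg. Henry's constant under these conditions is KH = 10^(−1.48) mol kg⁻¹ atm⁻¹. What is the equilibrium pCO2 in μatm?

pCO2 = 1250 μatm

KH = 10^(−1.48) = 3.311×10^-2 mol kg⁻¹ atm⁻¹
pCO2 = [CO2*]/KH = 41.3×10^-6 / 3.311×10^-2 = 1.25×10^-3 atm = 1250 μatm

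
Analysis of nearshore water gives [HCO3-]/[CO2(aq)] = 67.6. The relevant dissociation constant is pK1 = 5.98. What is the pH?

From K1 = [H⁺][HCO3-]/[CO2(aq)]:  pH = pK1 + log₁₀([HCO3-]/[CO2(aq)])
log₁₀(67.6) = +1.830
pH = 5.98 + (+1.830) = 7.81

pH = 7.81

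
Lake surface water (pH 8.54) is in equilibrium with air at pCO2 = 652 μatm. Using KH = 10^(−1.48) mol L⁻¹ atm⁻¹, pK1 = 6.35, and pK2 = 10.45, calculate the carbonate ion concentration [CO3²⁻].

[CO2*] = KH · pCO2 = 10^(−1.48) × 652×10^-6 = 2.159×10^-5 mol/L
α₀ = 1/(1 + K1/[H⁺] + K1K2/[H⁺]²) = 1/(1 + 10^+2.19 + 10^+0.28) = 0.006338
DIC = [CO2*]/α₀ = 2.159×10^-5 / 0.006338 = 3.407 mmol/L
[CO3²⁻] = α₂·DIC; α₂ = 0.01208, so [CO3²⁻] = 0.01208 × 3.407 = 0.0411 mmol/L

[CO3²⁻] = 0.0411 mmol/L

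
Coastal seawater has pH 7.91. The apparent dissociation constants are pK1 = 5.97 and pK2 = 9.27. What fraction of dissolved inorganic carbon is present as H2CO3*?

α₀ = 1 / (1 + K1/[H⁺] + K1K2/[H⁺]²) = 1 / (1 + 10^+1.94 + 10^+0.58)
   = 1 / (1 + 87.096 + 3.8019) = 1/91.898 = 0.01088

α₀ = 0.0109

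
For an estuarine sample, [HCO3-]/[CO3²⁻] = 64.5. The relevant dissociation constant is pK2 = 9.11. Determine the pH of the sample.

pH = 7.30

From K2 = [H⁺][CO3²⁻]/[HCO3-]:  pH = pK2 − log₁₀([HCO3-]/[CO3²⁻])
log₁₀(64.5) = +1.810
pH = 9.11 − (+1.810) = 7.30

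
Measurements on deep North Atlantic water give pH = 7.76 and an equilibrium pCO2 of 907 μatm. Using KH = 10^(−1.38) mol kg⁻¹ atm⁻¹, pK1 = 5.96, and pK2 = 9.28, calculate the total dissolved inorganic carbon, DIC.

DIC = 2.50 mmol/kg

[CO2*] = KH · pCO2 = 10^(−1.38) × 907×10^-6 = 3.781×10^-5 mol/kg
α₀ = 1/(1 + K1/[H⁺] + K1K2/[H⁺]²) = 1/(1 + 10^+1.80 + 10^+0.28) = 0.01515
DIC = [CO2*]/α₀ = 3.781×10^-5 / 0.01515 = 2.50 mmol/kg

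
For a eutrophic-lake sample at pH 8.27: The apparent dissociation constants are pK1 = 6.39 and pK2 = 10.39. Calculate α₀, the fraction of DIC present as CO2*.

α₀ = 0.0129

α₀ = 1 / (1 + K1/[H⁺] + K1K2/[H⁺]²) = 1 / (1 + 10^+1.88 + 10^-0.24)
   = 1 / (1 + 75.858 + 0.57544) = 1/77.433 = 0.01291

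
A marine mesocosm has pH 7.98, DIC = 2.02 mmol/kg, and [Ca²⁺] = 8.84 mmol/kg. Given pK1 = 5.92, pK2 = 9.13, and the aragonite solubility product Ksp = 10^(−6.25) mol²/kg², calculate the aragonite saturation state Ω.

Ω = 2.08

α₂ = 1 / (1 + [H⁺]/K2 + [H⁺]²/(K1K2)) = 1 / (1 + 10^+1.15 + 10^-0.91)
   = 1 / (1 + 14.125 + 0.12303) = 1/15.248 = 0.06558
[CO3²⁻] = α₂ × DIC = 0.06558 × 2.02 = 0.1325 mmol/kg
Ksp = 10^(−6.25) = 5.623×10^-7
Ω = [Ca²⁺][CO3²⁻]/Ksp = (8.84×10^-3)(1.325×10^-4) / 5.623×10^-7 = 2.08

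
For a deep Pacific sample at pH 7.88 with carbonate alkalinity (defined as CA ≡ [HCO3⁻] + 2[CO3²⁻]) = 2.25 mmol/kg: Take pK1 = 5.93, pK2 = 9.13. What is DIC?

CA = [HCO3⁻] + 2[CO3²⁻] = (α₁ + 2α₂)·DIC
At pH 7.88: [H⁺]/K1 = 10^-1.95 = 0.011220, K2/[H⁺] = 10^-1.25 = 0.056234
α₁ = 1/(1 + 0.011220 + 0.056234) = 1/1.0675 = 0.9368; α₂ = α₁·K2/[H⁺] = 0.05268
α₁ + 2α₂ = 1.0422
DIC = CA / (α₁ + 2α₂) = 2.25 / 1.0422 = 2.16 mmol/kg

DIC = 2.16 mmol/kg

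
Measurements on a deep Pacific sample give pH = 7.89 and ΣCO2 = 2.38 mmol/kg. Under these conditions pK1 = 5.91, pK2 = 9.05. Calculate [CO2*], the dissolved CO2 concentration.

α₀ = 1 / (1 + K1/[H⁺] + K1K2/[H⁺]²) = 1 / (1 + 10^+1.98 + 10^+0.82)
   = 1 / (1 + 95.499 + 6.6069) = 1/103.11 = 0.009699
[CO2*] = α₀ × DIC = 0.009699 × 2.38 = 0.0231 mmol/kg

[CO2*] = 0.0231 mmol/kg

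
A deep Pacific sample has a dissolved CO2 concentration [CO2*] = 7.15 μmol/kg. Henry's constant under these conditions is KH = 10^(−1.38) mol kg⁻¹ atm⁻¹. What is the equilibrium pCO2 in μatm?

KH = 10^(−1.38) = 4.169×10^-2 mol kg⁻¹ atm⁻¹
pCO2 = [CO2*]/KH = 7.15×10^-6 / 4.169×10^-2 = 1.72×10^-4 atm = 172 μatm

pCO2 = 172 μatm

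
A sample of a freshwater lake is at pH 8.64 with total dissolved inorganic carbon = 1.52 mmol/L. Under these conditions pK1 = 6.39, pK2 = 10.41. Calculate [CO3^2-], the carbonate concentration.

[CO3²⁻] = 0.0252 mmol/L

α₂ = 1 / (1 + [H⁺]/K2 + [H⁺]²/(K1K2)) = 1 / (1 + 10^+1.77 + 10^-0.48)
   = 1 / (1 + 58.884 + 0.33113) = 1/60.215 = 0.01661
[CO3²⁻] = α₂ × DIC = 0.01661 × 1.52 = 0.0252 mmol/L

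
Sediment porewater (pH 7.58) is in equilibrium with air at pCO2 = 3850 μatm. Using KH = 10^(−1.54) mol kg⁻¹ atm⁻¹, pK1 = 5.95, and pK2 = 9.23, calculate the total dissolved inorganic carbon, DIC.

DIC = 4.95 mmol/kg

[CO2*] = KH · pCO2 = 10^(−1.54) × 3850×10^-6 = 1.110×10^-4 mol/kg
α₀ = 1/(1 + K1/[H⁺] + K1K2/[H⁺]²) = 1/(1 + 10^+1.63 + 10^-0.02) = 0.02242
DIC = [CO2*]/α₀ = 1.110×10^-4 / 0.02242 = 4.95 mmol/kg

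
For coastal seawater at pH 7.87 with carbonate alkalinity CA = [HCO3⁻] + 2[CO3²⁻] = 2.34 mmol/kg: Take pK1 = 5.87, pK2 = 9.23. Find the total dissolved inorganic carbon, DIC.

CA = [HCO3⁻] + 2[CO3²⁻] = (α₁ + 2α₂)·DIC
At pH 7.87: [H⁺]/K1 = 10^-2.00 = 0.010000, K2/[H⁺] = 10^-1.36 = 0.043652
α₁ = 1/(1 + 0.010000 + 0.043652) = 1/1.0537 = 0.9491; α₂ = α₁·K2/[H⁺] = 0.04143
α₁ + 2α₂ = 1.0319
DIC = CA / (α₁ + 2α₂) = 2.34 / 1.0319 = 2.27 mmol/kg

DIC = 2.27 mmol/kg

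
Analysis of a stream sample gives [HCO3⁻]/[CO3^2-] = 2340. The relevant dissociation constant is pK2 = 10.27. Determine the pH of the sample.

pH = 6.90

From K2 = [H⁺][CO3^2-]/[HCO3⁻]:  pH = pK2 − log₁₀([HCO3⁻]/[CO3^2-])
log₁₀(2340) = +3.369
pH = 10.27 − (+3.369) = 6.90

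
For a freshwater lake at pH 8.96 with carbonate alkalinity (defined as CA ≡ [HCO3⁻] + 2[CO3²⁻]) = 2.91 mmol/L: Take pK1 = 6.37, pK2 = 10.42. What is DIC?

CA = [HCO3⁻] + 2[CO3²⁻] = (α₁ + 2α₂)·DIC
At pH 8.96: [H⁺]/K1 = 10^-2.59 = 0.0025704, K2/[H⁺] = 10^-1.46 = 0.034674
α₁ = 1/(1 + 0.0025704 + 0.034674) = 1/1.0372 = 0.9641; α₂ = α₁·K2/[H⁺] = 0.03343
α₁ + 2α₂ = 1.0310
DIC = CA / (α₁ + 2α₂) = 2.91 / 1.0310 = 2.82 mmol/L

DIC = 2.82 mmol/L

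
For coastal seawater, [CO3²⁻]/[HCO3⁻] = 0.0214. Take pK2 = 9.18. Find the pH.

From K2 = [H⁺][CO3²⁻]/[HCO3⁻]:  pH = pK2 + log₁₀([CO3²⁻]/[HCO3⁻])
log₁₀(0.0214) = -1.670
pH = 9.18 + (-1.670) = 7.51

pH = 7.51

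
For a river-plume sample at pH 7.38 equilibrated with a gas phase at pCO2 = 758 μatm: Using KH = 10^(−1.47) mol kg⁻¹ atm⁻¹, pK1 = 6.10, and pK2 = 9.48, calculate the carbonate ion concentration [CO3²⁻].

[CO3²⁻] = 3.89 μmol/kg

[CO2*] = KH · pCO2 = 10^(−1.47) × 758×10^-6 = 2.568×10^-5 mol/kg
α₀ = 1/(1 + K1/[H⁺] + K1K2/[H⁺]²) = 1/(1 + 10^+1.28 + 10^-0.82) = 0.04949
DIC = [CO2*]/α₀ = 2.568×10^-5 / 0.04949 = 0.5190 mmol/kg
[CO3²⁻] = α₂·DIC; α₂ = 0.007491, so [CO3²⁻] = 0.007491 × 0.5190 = 0.00389 mmol/kg = 3.89 μmol/kg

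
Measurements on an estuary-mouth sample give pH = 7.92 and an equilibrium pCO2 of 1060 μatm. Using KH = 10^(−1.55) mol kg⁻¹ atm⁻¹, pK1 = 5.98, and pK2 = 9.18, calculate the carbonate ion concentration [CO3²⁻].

[CO2*] = KH · pCO2 = 10^(−1.55) × 1060×10^-6 = 2.987×10^-5 mol/kg
α₀ = 1/(1 + K1/[H⁺] + K1K2/[H⁺]²) = 1/(1 + 10^+1.94 + 10^+0.68) = 0.01077
DIC = [CO2*]/α₀ = 2.987×10^-5 / 0.01077 = 2.775 mmol/kg
[CO3²⁻] = α₂·DIC; α₂ = 0.05153, so [CO3²⁻] = 0.05153 × 2.775 = 0.143 mmol/kg

[CO3²⁻] = 0.143 mmol/kg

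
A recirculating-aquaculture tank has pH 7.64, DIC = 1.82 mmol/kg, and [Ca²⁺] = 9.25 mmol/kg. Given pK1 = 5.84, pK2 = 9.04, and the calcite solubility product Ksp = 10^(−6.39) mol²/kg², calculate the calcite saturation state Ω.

α₂ = 1 / (1 + [H⁺]/K2 + [H⁺]²/(K1K2)) = 1 / (1 + 10^+1.40 + 10^-0.40)
   = 1 / (1 + 25.119 + 0.39811) = 1/26.517 = 0.03771
[CO3²⁻] = α₂ × DIC = 0.03771 × 1.82 = 0.06864 mmol/kg
Ksp = 10^(−6.39) = 4.074×10^-7
Ω = [Ca²⁺][CO3²⁻]/Ksp = (9.25×10^-3)(6.864×10^-5) / 4.074×10^-7 = 1.56

Ω = 1.56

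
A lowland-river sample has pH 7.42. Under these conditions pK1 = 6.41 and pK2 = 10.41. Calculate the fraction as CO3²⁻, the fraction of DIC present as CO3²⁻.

α₂ = 0.000931

α₂ = 1 / (1 + [H⁺]/K2 + [H⁺]²/(K1K2)) = 1 / (1 + 10^+2.99 + 10^+1.98)
   = 1 / (1 + 977.24 + 95.499) = 1/1073.7 = 0.0009313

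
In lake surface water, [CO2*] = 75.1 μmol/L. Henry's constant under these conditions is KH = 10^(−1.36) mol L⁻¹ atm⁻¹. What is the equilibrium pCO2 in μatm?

KH = 10^(−1.36) = 4.365×10^-2 mol L⁻¹ atm⁻¹
pCO2 = [CO2*]/KH = 75.1×10^-6 / 4.365×10^-2 = 1.72×10^-3 atm = 1720 μatm

pCO2 = 1720 μatm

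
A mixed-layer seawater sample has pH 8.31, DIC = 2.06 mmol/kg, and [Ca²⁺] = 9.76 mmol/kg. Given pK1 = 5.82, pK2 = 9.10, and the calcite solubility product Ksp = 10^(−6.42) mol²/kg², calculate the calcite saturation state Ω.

Ω = 7.36

α₂ = 1 / (1 + [H⁺]/K2 + [H⁺]²/(K1K2)) = 1 / (1 + 10^+0.79 + 10^-1.70)
   = 1 / (1 + 6.1660 + 0.019953) = 1/7.1859 = 0.1392
[CO3²⁻] = α₂ × DIC = 0.1392 × 2.06 = 0.2867 mmol/kg
Ksp = 10^(−6.42) = 3.802×10^-7
Ω = [Ca²⁺][CO3²⁻]/Ksp = (9.76×10^-3)(2.867×10^-4) / 3.802×10^-7 = 7.36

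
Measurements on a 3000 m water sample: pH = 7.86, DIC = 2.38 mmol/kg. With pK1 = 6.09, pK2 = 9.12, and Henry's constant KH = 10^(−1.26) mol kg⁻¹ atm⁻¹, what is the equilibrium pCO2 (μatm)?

pCO2 = 686 μatm

α₀ = 1 / (1 + K1/[H⁺] + K1K2/[H⁺]²) = 1 / (1 + 10^+1.77 + 10^+0.51)
   = 1 / (1 + 58.884 + 3.2359) = 1/63.120 = 0.01584
[CO2*] = α₀ × DIC = 0.01584 × 2.38 = 0.03771 mmol/kg
pCO2 = [CO2*]/KH = 3.771×10^-5 / 5.495×10^-2 = 686 μatm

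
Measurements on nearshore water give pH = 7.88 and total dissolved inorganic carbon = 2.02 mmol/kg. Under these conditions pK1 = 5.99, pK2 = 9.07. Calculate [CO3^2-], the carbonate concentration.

[CO3²⁻] = 0.121 mmol/kg

α₂ = 1 / (1 + [H⁺]/K2 + [H⁺]²/(K1K2)) = 1 / (1 + 10^+1.19 + 10^-0.70)
   = 1 / (1 + 15.488 + 0.19953) = 1/16.688 = 0.05992
[CO3²⁻] = α₂ × DIC = 0.05992 × 2.02 = 0.121 mmol/kg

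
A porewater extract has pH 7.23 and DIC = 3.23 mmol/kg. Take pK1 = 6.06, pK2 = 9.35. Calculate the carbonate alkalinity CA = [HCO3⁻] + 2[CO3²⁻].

CA = [HCO3⁻] + 2[CO3²⁻] = (α₁ + 2α₂)·DIC
At pH 7.23: [H⁺]/K1 = 10^-1.17 = 0.067608, K2/[H⁺] = 10^-2.12 = 0.0075858
α₁ = 1/(1 + 0.067608 + 0.0075858) = 1/1.0752 = 0.9301; α₂ = α₁·K2/[H⁺] = 0.007055
α₁ + 2α₂ = 0.9442
CA = 0.9442 × 3.23 = 3.05 mmol/kg

CA = 3.05 mmol/kg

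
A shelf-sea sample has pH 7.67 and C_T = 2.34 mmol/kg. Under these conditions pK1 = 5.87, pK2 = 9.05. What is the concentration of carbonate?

α₂ = 1 / (1 + [H⁺]/K2 + [H⁺]²/(K1K2)) = 1 / (1 + 10^+1.38 + 10^-0.42)
   = 1 / (1 + 23.988 + 0.38019) = 1/25.369 = 0.03942
[CO3²⁻] = α₂ × DIC = 0.03942 × 2.34 = 0.0922 mmol/kg

[CO3²⁻] = 0.0922 mmol/kg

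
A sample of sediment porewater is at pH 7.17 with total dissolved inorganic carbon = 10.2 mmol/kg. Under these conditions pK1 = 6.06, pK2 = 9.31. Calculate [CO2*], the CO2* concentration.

α₀ = 1 / (1 + K1/[H⁺] + K1K2/[H⁺]²) = 1 / (1 + 10^+1.11 + 10^-1.03)
   = 1 / (1 + 12.882 + 0.093325) = 1/13.976 = 0.07155
[CO2*] = α₀ × DIC = 0.07155 × 10.2 = 0.730 mmol/kg

[CO2*] = 0.730 mmol/kg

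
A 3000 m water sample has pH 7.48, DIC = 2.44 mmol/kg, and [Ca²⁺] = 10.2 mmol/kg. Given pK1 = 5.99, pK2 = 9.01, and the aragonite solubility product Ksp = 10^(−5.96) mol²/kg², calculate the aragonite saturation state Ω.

Ω = 0.631

α₂ = 1 / (1 + [H⁺]/K2 + [H⁺]²/(K1K2)) = 1 / (1 + 10^+1.53 + 10^+0.04)
   = 1 / (1 + 33.884 + 1.0965) = 1/35.981 = 0.02779
[CO3²⁻] = α₂ × DIC = 0.02779 × 2.44 = 0.06781 mmol/kg
Ksp = 10^(−5.96) = 1.096×10^-6
Ω = [Ca²⁺][CO3²⁻]/Ksp = (10.2×10^-3)(6.781×10^-5) / 1.096×10^-6 = 0.631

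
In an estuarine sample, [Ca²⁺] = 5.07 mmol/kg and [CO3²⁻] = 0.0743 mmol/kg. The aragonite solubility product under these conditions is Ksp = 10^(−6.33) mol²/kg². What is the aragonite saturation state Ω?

Ω = 0.805

Ksp = 10^(−6.33) = 4.677×10^-7
Ω = [Ca²⁺][CO3²⁻]/Ksp = (5.07×10^-3)(0.0743×10^-3) / 4.677×10^-7 = 0.805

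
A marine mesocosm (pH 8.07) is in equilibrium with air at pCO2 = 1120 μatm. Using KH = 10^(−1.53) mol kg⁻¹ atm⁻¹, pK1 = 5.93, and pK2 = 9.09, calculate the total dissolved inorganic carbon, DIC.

DIC = 5.03 mmol/kg

[CO2*] = KH · pCO2 = 10^(−1.53) × 1120×10^-6 = 3.305×10^-5 mol/kg
α₀ = 1/(1 + K1/[H⁺] + K1K2/[H⁺]²) = 1/(1 + 10^+2.14 + 10^+1.12) = 0.006569
DIC = [CO2*]/α₀ = 3.305×10^-5 / 0.006569 = 5.03 mmol/kg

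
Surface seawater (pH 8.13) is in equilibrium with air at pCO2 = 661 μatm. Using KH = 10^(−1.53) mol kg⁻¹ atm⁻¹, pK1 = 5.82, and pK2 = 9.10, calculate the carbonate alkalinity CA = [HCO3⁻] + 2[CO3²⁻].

CA = 4.84 mmol/kg

[CO2*] = KH · pCO2 = 10^(−1.53) × 661×10^-6 = 1.951×10^-5 mol/kg
α₀ = 1/(1 + K1/[H⁺] + K1K2/[H⁺]²) = 1/(1 + 10^+2.31 + 10^+1.34) = 0.004404
DIC = [CO2*]/α₀ = 1.951×10^-5 / 0.004404 = 4.429 mmol/kg
CA = (α₁ + 2α₂)·DIC = (0.8992 + 2×0.09636) × 4.429 = 4.84 mmol/kg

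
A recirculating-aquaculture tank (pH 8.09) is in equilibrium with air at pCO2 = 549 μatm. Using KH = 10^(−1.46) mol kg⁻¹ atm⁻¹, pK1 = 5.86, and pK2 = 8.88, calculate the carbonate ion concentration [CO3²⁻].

[CO2*] = KH · pCO2 = 10^(−1.46) × 549×10^-6 = 1.904×10^-5 mol/kg
α₀ = 1/(1 + K1/[H⁺] + K1K2/[H⁺]²) = 1/(1 + 10^+2.23 + 10^+1.44) = 0.005041
DIC = [CO2*]/α₀ = 1.904×10^-5 / 0.005041 = 3.776 mmol/kg
[CO3²⁻] = α₂·DIC; α₂ = 0.1388, so [CO3²⁻] = 0.1388 × 3.776 = 0.524 mmol/kg

[CO3²⁻] = 0.524 mmol/kg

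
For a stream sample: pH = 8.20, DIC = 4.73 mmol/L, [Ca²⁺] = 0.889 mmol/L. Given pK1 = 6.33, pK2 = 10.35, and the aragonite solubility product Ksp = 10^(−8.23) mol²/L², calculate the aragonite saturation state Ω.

Ω = 4.95

α₂ = 1 / (1 + [H⁺]/K2 + [H⁺]²/(K1K2)) = 1 / (1 + 10^+2.15 + 10^+0.28)
   = 1 / (1 + 141.25 + 1.9055) = 1/144.16 = 0.006937
[CO3²⁻] = α₂ × DIC = 0.006937 × 4.73 = 0.03281 mmol/L
Ksp = 10^(−8.23) = 5.888×10^-9
Ω = [Ca²⁺][CO3²⁻]/Ksp = (0.889×10^-3)(3.281×10^-5) / 5.888×10^-9 = 4.95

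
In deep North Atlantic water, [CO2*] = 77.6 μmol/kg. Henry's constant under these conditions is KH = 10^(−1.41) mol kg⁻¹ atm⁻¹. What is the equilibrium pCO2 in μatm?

KH = 10^(−1.41) = 3.890×10^-2 mol kg⁻¹ atm⁻¹
pCO2 = [CO2*]/KH = 77.6×10^-6 / 3.890×10^-2 = 1.99×10^-3 atm = 1990 μatm

pCO2 = 1990 μatm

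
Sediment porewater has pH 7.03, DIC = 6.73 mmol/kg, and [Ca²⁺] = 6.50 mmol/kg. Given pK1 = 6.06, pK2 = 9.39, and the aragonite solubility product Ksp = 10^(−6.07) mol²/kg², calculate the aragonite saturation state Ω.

Ω = 0.202

α₂ = 1 / (1 + [H⁺]/K2 + [H⁺]²/(K1K2)) = 1 / (1 + 10^+2.36 + 10^+1.39)
   = 1 / (1 + 229.09 + 24.547) = 1/254.63 = 0.003927
[CO3²⁻] = α₂ × DIC = 0.003927 × 6.73 = 0.02643 mmol/kg
Ksp = 10^(−6.07) = 8.511×10^-7
Ω = [Ca²⁺][CO3²⁻]/Ksp = (6.50×10^-3)(2.643×10^-5) / 8.511×10^-7 = 0.202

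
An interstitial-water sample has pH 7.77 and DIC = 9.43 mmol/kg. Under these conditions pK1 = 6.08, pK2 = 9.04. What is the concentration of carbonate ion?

[CO3²⁻] = 0.471 mmol/kg

α₂ = 1 / (1 + [H⁺]/K2 + [H⁺]²/(K1K2)) = 1 / (1 + 10^+1.27 + 10^-0.42)
   = 1 / (1 + 18.621 + 0.38019) = 1/20.001 = 0.05000
[CO3²⁻] = α₂ × DIC = 0.05000 × 9.43 = 0.471 mmol/kg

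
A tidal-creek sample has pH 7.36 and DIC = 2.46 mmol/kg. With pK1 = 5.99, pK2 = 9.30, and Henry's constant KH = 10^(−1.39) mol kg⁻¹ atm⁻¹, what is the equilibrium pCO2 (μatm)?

α₀ = 1 / (1 + K1/[H⁺] + K1K2/[H⁺]²) = 1 / (1 + 10^+1.37 + 10^-0.57)
   = 1 / (1 + 23.442 + 0.26915) = 1/24.711 = 0.04047
[CO2*] = α₀ × DIC = 0.04047 × 2.46 = 0.09955 mmol/kg
pCO2 = [CO2*]/KH = 9.955×10^-5 / 4.074×10^-2 = 2440 μatm

pCO2 = 2440 μatm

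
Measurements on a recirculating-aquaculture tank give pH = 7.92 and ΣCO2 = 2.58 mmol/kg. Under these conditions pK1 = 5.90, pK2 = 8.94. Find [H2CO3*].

[CO2*] = 0.0223 mmol/kg

α₀ = 1 / (1 + K1/[H⁺] + K1K2/[H⁺]²) = 1 / (1 + 10^+2.02 + 10^+1.00)
   = 1 / (1 + 104.71 + 10.000) = 1/115.71 = 0.008642
[CO2*] = α₀ × DIC = 0.008642 × 2.58 = 0.0223 mmol/kg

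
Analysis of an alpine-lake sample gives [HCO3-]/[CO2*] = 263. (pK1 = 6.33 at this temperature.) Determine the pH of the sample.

pH = 8.75

From K1 = [H⁺][HCO3-]/[CO2*]:  pH = pK1 + log₁₀([HCO3-]/[CO2*])
log₁₀(263) = +2.420
pH = 6.33 + (+2.420) = 8.75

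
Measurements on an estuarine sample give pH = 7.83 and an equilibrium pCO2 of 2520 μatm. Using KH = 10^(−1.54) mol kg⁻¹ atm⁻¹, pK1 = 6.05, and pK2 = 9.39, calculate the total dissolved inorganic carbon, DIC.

[CO2*] = KH · pCO2 = 10^(−1.54) × 2520×10^-6 = 7.268×10^-5 mol/kg
α₀ = 1/(1 + K1/[H⁺] + K1K2/[H⁺]²) = 1/(1 + 10^+1.78 + 10^+0.22) = 0.01589
DIC = [CO2*]/α₀ = 7.268×10^-5 / 0.01589 = 4.57 mmol/kg

DIC = 4.57 mmol/kg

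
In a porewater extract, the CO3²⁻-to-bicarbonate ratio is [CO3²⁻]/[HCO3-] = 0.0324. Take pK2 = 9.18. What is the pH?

pH = 7.69

From K2 = [H⁺][CO3²⁻]/[HCO3-]:  pH = pK2 + log₁₀([CO3²⁻]/[HCO3-])
log₁₀(0.0324) = -1.489
pH = 9.18 + (-1.489) = 7.69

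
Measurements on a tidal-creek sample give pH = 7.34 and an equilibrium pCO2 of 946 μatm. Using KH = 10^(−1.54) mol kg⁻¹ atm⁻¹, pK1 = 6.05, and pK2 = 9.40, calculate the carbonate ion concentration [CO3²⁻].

[CO3²⁻] = 4.63 μmol/kg

[CO2*] = KH · pCO2 = 10^(−1.54) × 946×10^-6 = 2.728×10^-5 mol/kg
α₀ = 1/(1 + K1/[H⁺] + K1K2/[H⁺]²) = 1/(1 + 10^+1.29 + 10^-0.77) = 0.04838
DIC = [CO2*]/α₀ = 2.728×10^-5 / 0.04838 = 0.5639 mmol/kg
[CO3²⁻] = α₂·DIC; α₂ = 0.008217, so [CO3²⁻] = 0.008217 × 0.5639 = 0.00463 mmol/kg = 4.63 μmol/kg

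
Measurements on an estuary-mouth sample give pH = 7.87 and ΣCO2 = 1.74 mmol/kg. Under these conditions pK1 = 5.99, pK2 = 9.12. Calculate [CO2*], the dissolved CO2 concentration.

[CO2*] = 0.0214 mmol/kg

α₀ = 1 / (1 + K1/[H⁺] + K1K2/[H⁺]²) = 1 / (1 + 10^+1.88 + 10^+0.63)
   = 1 / (1 + 75.858 + 4.2658) = 1/81.124 = 0.01233
[CO2*] = α₀ × DIC = 0.01233 × 1.74 = 0.0214 mmol/kg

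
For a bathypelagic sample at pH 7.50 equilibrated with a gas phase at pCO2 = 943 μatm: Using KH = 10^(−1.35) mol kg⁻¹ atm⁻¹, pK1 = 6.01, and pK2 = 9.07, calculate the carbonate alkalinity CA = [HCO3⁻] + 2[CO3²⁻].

[CO2*] = KH · pCO2 = 10^(−1.35) × 943×10^-6 = 4.212×10^-5 mol/kg
α₀ = 1/(1 + K1/[H⁺] + K1K2/[H⁺]²) = 1/(1 + 10^+1.49 + 10^-0.08) = 0.03055
DIC = [CO2*]/α₀ = 4.212×10^-5 / 0.03055 = 1.379 mmol/kg
CA = (α₁ + 2α₂)·DIC = (0.9440 + 2×0.02541) × 1.379 = 1.37 mmol/kg

CA = 1.37 mmol/kg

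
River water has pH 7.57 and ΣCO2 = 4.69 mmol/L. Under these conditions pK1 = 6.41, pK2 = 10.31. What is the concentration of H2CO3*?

[CO2*] = 0.303 mmol/L

α₀ = 1 / (1 + K1/[H⁺] + K1K2/[H⁺]²) = 1 / (1 + 10^+1.16 + 10^-1.58)
   = 1 / (1 + 14.454 + 0.026303) = 1/15.481 = 0.06460
[CO2*] = α₀ × DIC = 0.06460 × 4.69 = 0.303 mmol/L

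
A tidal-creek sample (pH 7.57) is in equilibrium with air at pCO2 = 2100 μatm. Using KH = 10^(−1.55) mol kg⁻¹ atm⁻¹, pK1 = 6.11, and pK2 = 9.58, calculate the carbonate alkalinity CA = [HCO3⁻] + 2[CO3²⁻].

[CO2*] = KH · pCO2 = 10^(−1.55) × 2100×10^-6 = 5.919×10^-5 mol/kg
α₀ = 1/(1 + K1/[H⁺] + K1K2/[H⁺]²) = 1/(1 + 10^+1.46 + 10^-0.55) = 0.03320
DIC = [CO2*]/α₀ = 5.919×10^-5 / 0.03320 = 1.783 mmol/kg
CA = (α₁ + 2α₂)·DIC = (0.9574 + 2×0.009357) × 1.783 = 1.74 mmol/kg

CA = 1.74 mmol/kg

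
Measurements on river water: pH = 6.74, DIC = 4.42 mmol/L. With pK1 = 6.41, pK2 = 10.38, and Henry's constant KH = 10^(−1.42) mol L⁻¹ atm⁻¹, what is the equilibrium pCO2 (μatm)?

α₀ = 1 / (1 + K1/[H⁺] + K1K2/[H⁺]²) = 1 / (1 + 10^+0.33 + 10^-3.31)
   = 1 / (1 + 2.1380 + 0.00048978) = 1/3.1385 = 0.3186
[CO2*] = α₀ × DIC = 0.3186 × 4.42 = 1.408 mmol/L
pCO2 = [CO2*]/KH = 1.408×10^-3 / 3.802×10^-2 = 3.70×10^4 μatm

pCO2 = 3.70×10^4 μatm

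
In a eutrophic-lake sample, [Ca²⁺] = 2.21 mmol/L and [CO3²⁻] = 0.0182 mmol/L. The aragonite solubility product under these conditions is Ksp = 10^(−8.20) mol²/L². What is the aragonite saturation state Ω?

Ksp = 10^(−8.20) = 6.310×10^-9
Ω = [Ca²⁺][CO3²⁻]/Ksp = (2.21×10^-3)(0.0182×10^-3) / 6.310×10^-9 = 6.37

Ω = 6.37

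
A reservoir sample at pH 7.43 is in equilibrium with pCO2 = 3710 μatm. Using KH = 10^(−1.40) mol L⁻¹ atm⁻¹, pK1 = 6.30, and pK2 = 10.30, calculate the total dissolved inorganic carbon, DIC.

[CO2*] = KH · pCO2 = 10^(−1.40) × 3710×10^-6 = 1.477×10^-4 mol/L
α₀ = 1/(1 + K1/[H⁺] + K1K2/[H⁺]²) = 1/(1 + 10^+1.13 + 10^-1.74) = 0.06893
DIC = [CO2*]/α₀ = 1.477×10^-4 / 0.06893 = 2.14 mmol/L

DIC = 2.14 mmol/L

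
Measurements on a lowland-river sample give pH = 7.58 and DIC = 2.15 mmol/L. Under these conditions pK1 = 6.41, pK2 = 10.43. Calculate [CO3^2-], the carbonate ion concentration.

[CO3²⁻] = 2.84 μmol/L

α₂ = 1 / (1 + [H⁺]/K2 + [H⁺]²/(K1K2)) = 1 / (1 + 10^+2.85 + 10^+1.68)
   = 1 / (1 + 707.95 + 47.863) = 1/756.81 = 0.001321
[CO3²⁻] = α₂ × DIC = 0.001321 × 2.15 = 0.00284 mmol/L = 2.84 μmol/L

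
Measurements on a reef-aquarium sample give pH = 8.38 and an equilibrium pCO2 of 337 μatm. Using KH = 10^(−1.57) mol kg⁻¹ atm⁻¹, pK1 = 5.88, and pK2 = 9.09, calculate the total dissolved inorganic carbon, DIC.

[CO2*] = KH · pCO2 = 10^(−1.57) × 337×10^-6 = 9.070×10^-6 mol/kg
α₀ = 1/(1 + K1/[H⁺] + K1K2/[H⁺]²) = 1/(1 + 10^+2.50 + 10^+1.79) = 0.002639
DIC = [CO2*]/α₀ = 9.070×10^-6 / 0.002639 = 3.44 mmol/kg

DIC = 3.44 mmol/kg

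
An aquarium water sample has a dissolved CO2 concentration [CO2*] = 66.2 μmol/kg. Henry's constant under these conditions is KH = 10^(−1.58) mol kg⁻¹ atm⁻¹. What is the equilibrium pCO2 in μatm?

KH = 10^(−1.58) = 2.630×10^-2 mol kg⁻¹ atm⁻¹
pCO2 = [CO2*]/KH = 66.2×10^-6 / 2.630×10^-2 = 2.52×10^-3 atm = 2520 μatm

pCO2 = 2520 μatm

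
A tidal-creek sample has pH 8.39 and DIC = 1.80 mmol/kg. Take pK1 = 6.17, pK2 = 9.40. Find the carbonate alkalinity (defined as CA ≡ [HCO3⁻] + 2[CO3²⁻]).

CA = 1.95 mmol/kg

CA = [HCO3⁻] + 2[CO3²⁻] = (α₁ + 2α₂)·DIC
At pH 8.39: [H⁺]/K1 = 10^-2.22 = 0.0060256, K2/[H⁺] = 10^-1.01 = 0.097724
α₁ = 1/(1 + 0.0060256 + 0.097724) = 1/1.1037 = 0.9060; α₂ = α₁·K2/[H⁺] = 0.08854
α₁ + 2α₂ = 1.0831
CA = 1.0831 × 1.80 = 1.95 mmol/kg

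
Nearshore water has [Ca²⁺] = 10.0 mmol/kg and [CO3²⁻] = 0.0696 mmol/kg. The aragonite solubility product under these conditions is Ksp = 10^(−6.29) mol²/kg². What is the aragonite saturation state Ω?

Ω = 1.36

Ksp = 10^(−6.29) = 5.129×10^-7
Ω = [Ca²⁺][CO3²⁻]/Ksp = (10.0×10^-3)(0.0696×10^-3) / 5.129×10^-7 = 1.36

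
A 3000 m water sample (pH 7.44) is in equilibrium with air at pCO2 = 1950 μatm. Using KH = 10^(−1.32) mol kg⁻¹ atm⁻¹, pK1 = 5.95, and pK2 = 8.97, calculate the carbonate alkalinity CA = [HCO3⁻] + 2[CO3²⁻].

[CO2*] = KH · pCO2 = 10^(−1.32) × 1950×10^-6 = 9.333×10^-5 mol/kg
α₀ = 1/(1 + K1/[H⁺] + K1K2/[H⁺]²) = 1/(1 + 10^+1.49 + 10^-0.04) = 0.03047
DIC = [CO2*]/α₀ = 9.333×10^-5 / 0.03047 = 3.063 mmol/kg
CA = (α₁ + 2α₂)·DIC = (0.9417 + 2×0.02779) × 3.063 = 3.05 mmol/kg

CA = 3.05 mmol/kg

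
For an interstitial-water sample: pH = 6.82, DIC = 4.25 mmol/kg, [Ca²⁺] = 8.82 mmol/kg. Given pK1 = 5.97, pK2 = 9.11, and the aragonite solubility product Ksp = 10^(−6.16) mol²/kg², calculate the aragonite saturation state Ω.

α₂ = 1 / (1 + [H⁺]/K2 + [H⁺]²/(K1K2)) = 1 / (1 + 10^+2.29 + 10^+1.44)
   = 1 / (1 + 194.98 + 27.542) = 1/223.53 = 0.004474
[CO3²⁻] = α₂ × DIC = 0.004474 × 4.25 = 0.01901 mmol/kg = 19.01 μmol/kg
Ksp = 10^(−6.16) = 6.918×10^-7
Ω = [Ca²⁺][CO3²⁻]/Ksp = (8.82×10^-3)(1.901×10^-5) / 6.918×10^-7 = 0.242

Ω = 0.242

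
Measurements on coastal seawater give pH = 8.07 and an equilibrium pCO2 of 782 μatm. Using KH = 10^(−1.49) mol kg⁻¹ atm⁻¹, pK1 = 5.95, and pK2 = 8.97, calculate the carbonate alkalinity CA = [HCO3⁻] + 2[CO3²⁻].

[CO2*] = KH · pCO2 = 10^(−1.49) × 782×10^-6 = 2.531×10^-5 mol/kg
α₀ = 1/(1 + K1/[H⁺] + K1K2/[H⁺]²) = 1/(1 + 10^+2.12 + 10^+1.22) = 0.006692
DIC = [CO2*]/α₀ = 2.531×10^-5 / 0.006692 = 3.781 mmol/kg
CA = (α₁ + 2α₂)·DIC = (0.8822 + 2×0.1111) × 3.781 = 4.18 mmol/kg

CA = 4.18 mmol/kg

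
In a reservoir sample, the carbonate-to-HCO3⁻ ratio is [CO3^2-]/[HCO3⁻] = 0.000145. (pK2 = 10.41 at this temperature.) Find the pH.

From K2 = [H⁺][CO3^2-]/[HCO3⁻]:  pH = pK2 + log₁₀([CO3^2-]/[HCO3⁻])
log₁₀(0.000145) = -3.839
pH = 10.41 + (-3.839) = 6.57

pH = 6.57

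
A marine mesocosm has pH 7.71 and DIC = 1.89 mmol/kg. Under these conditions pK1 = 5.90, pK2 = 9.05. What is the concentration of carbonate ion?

[CO3²⁻] = 0.0814 mmol/kg

α₂ = 1 / (1 + [H⁺]/K2 + [H⁺]²/(K1K2)) = 1 / (1 + 10^+1.34 + 10^-0.47)
   = 1 / (1 + 21.878 + 0.33884) = 1/23.216 = 0.04307
[CO3²⁻] = α₂ × DIC = 0.04307 × 1.89 = 0.0814 mmol/kg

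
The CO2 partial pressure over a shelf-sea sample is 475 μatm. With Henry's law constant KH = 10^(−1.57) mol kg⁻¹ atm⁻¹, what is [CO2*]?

KH = 10^(−1.57) = 2.692×10^-2 mol kg⁻¹ atm⁻¹
[CO2*] = KH · pCO2 = 2.692×10^-2 × 475×10^-6 atm = 1.28×10^-5 mol/kg

[CO2*] = 12.8 μmol/kg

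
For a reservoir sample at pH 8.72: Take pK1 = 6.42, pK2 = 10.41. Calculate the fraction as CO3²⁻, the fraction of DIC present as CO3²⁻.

α₂ = 1 / (1 + [H⁺]/K2 + [H⁺]²/(K1K2)) = 1 / (1 + 10^+1.69 + 10^-0.61)
   = 1 / (1 + 48.978 + 0.24547) = 1/50.223 = 0.01991

α₂ = 0.0199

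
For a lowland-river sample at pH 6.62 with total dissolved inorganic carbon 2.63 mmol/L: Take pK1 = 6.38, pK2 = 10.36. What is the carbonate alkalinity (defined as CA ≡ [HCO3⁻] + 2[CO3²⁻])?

CA = [HCO3⁻] + 2[CO3²⁻] = (α₁ + 2α₂)·DIC
At pH 6.62: [H⁺]/K1 = 10^-0.24 = 0.57544, K2/[H⁺] = 10^-3.74 = 0.00018197
α₁ = 1/(1 + 0.57544 + 0.00018197) = 1/1.5756 = 0.6347; α₂ = α₁·K2/[H⁺] = 0.0001155
α₁ + 2α₂ = 0.6349
CA = 0.6349 × 2.63 = 1.67 mmol/L

CA = 1.67 mmol/L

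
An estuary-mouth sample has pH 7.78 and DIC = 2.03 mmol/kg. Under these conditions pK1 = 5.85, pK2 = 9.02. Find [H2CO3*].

α₀ = 1 / (1 + K1/[H⁺] + K1K2/[H⁺]²) = 1 / (1 + 10^+1.93 + 10^+0.69)
   = 1 / (1 + 85.114 + 4.8978) = 1/91.012 = 0.01099
[CO2*] = α₀ × DIC = 0.01099 × 2.03 = 0.0223 mmol/kg

[CO2*] = 0.0223 mmol/kg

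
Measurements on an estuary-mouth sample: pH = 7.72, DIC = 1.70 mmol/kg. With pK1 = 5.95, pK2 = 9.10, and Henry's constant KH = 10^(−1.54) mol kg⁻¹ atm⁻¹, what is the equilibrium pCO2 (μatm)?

pCO2 = 946 μatm

α₀ = 1 / (1 + K1/[H⁺] + K1K2/[H⁺]²) = 1 / (1 + 10^+1.77 + 10^+0.39)
   = 1 / (1 + 58.884 + 2.4547) = 1/62.339 = 0.01604
[CO2*] = α₀ × DIC = 0.01604 × 1.70 = 0.02727 mmol/kg
pCO2 = [CO2*]/KH = 2.727×10^-5 / 2.884×10^-2 = 946 μatm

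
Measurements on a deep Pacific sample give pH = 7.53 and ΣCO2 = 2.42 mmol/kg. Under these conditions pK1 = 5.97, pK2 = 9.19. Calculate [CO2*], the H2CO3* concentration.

[CO2*] = 0.0635 mmol/kg

α₀ = 1 / (1 + K1/[H⁺] + K1K2/[H⁺]²) = 1 / (1 + 10^+1.56 + 10^-0.10)
   = 1 / (1 + 36.308 + 0.79433) = 1/38.102 = 0.02625
[CO2*] = α₀ × DIC = 0.02625 × 2.42 = 0.0635 mmol/kg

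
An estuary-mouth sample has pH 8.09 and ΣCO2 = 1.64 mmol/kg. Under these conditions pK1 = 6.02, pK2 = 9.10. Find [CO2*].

[CO2*] = 12.6 μmol/kg

α₀ = 1 / (1 + K1/[H⁺] + K1K2/[H⁺]²) = 1 / (1 + 10^+2.07 + 10^+1.06)
   = 1 / (1 + 117.49 + 11.482) = 1/129.97 = 0.007694
[CO2*] = α₀ × DIC = 0.007694 × 1.64 = 0.0126 mmol/kg = 12.6 μmol/kg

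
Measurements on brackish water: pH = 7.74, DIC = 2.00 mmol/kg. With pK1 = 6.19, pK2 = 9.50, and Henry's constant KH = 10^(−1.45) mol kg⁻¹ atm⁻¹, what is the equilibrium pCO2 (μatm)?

α₀ = 1 / (1 + K1/[H⁺] + K1K2/[H⁺]²) = 1 / (1 + 10^+1.55 + 10^-0.21)
   = 1 / (1 + 35.481 + 0.61660) = 1/37.098 = 0.02696
[CO2*] = α₀ × DIC = 0.02696 × 2.00 = 0.05391 mmol/kg
pCO2 = [CO2*]/KH = 5.391×10^-5 / 3.548×10^-2 = 1520 μatm

pCO2 = 1520 μatm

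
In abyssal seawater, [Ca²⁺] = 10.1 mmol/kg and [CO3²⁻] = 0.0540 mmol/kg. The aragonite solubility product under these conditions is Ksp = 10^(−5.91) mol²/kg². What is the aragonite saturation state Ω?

Ω = 0.443

Ksp = 10^(−5.91) = 1.230×10^-6
Ω = [Ca²⁺][CO3²⁻]/Ksp = (10.1×10^-3)(0.0540×10^-3) / 1.230×10^-6 = 0.443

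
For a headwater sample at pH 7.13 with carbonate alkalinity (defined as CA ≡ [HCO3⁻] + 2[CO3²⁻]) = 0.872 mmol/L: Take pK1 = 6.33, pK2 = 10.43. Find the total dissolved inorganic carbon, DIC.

CA = [HCO3⁻] + 2[CO3²⁻] = (α₁ + 2α₂)·DIC
At pH 7.13: [H⁺]/K1 = 10^-0.80 = 0.15849, K2/[H⁺] = 10^-3.30 = 0.00050119
α₁ = 1/(1 + 0.15849 + 0.00050119) = 1/1.1590 = 0.8628; α₂ = α₁·K2/[H⁺] = 0.0004324
α₁ + 2α₂ = 0.8637
DIC = CA / (α₁ + 2α₂) = 0.872 / 0.8637 = 1.01 mmol/L

DIC = 1.01 mmol/L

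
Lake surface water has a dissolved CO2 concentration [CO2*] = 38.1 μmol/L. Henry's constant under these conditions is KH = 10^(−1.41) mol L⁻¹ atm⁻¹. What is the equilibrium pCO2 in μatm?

pCO2 = 979 μatm

KH = 10^(−1.41) = 3.890×10^-2 mol L⁻¹ atm⁻¹
pCO2 = [CO2*]/KH = 38.1×10^-6 / 3.890×10^-2 = 9.79×10^-4 atm = 979 μatm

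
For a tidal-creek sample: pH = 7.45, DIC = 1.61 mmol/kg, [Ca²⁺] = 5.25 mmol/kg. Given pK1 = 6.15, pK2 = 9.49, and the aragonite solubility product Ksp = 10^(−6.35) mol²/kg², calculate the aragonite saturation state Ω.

Ω = 0.163

α₂ = 1 / (1 + [H⁺]/K2 + [H⁺]²/(K1K2)) = 1 / (1 + 10^+2.04 + 10^+0.74)
   = 1 / (1 + 109.65 + 5.4954) = 1/116.14 = 0.008610
[CO3²⁻] = α₂ × DIC = 0.008610 × 1.61 = 0.01386 mmol/kg = 13.86 μmol/kg
Ksp = 10^(−6.35) = 4.467×10^-7
Ω = [Ca²⁺][CO3²⁻]/Ksp = (5.25×10^-3)(1.386×10^-5) / 4.467×10^-7 = 0.163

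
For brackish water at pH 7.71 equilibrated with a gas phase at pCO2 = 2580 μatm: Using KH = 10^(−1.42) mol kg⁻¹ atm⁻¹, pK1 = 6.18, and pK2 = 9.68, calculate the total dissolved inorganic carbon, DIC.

DIC = 3.46 mmol/kg

[CO2*] = KH · pCO2 = 10^(−1.42) × 2580×10^-6 = 9.809×10^-5 mol/kg
α₀ = 1/(1 + K1/[H⁺] + K1K2/[H⁺]²) = 1/(1 + 10^+1.53 + 10^-0.44) = 0.02837
DIC = [CO2*]/α₀ = 9.809×10^-5 / 0.02837 = 3.46 mmol/kg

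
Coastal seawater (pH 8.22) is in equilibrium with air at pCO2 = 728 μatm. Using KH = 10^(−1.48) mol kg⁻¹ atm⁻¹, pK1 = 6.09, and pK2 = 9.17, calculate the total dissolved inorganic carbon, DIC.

[CO2*] = KH · pCO2 = 10^(−1.48) × 728×10^-6 = 2.411×10^-5 mol/kg
α₀ = 1/(1 + K1/[H⁺] + K1K2/[H⁺]²) = 1/(1 + 10^+2.13 + 10^+1.18) = 0.006621
DIC = [CO2*]/α₀ = 2.411×10^-5 / 0.006621 = 3.64 mmol/kg

DIC = 3.64 mmol/kg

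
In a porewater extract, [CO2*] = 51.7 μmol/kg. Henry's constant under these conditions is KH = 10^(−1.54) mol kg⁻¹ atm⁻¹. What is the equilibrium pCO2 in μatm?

pCO2 = 1790 μatm

KH = 10^(−1.54) = 2.884×10^-2 mol kg⁻¹ atm⁻¹
pCO2 = [CO2*]/KH = 51.7×10^-6 / 2.884×10^-2 = 1.79×10^-3 atm = 1790 μatm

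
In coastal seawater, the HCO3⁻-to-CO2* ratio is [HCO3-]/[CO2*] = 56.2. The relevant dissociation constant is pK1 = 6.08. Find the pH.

pH = 7.83

From K1 = [H⁺][HCO3-]/[CO2*]:  pH = pK1 + log₁₀([HCO3-]/[CO2*])
log₁₀(56.2) = +1.750
pH = 6.08 + (+1.750) = 7.83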